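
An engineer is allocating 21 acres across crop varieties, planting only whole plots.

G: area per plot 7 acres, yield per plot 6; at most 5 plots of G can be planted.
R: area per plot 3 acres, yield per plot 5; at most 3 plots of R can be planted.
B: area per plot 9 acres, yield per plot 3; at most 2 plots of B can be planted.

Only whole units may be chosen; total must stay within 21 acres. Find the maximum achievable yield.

22

2×G and 2×R: area 20 ≤ 21, yield 2·6 + 2·5 = 22.
1×G and 3×R: area 16 ≤ 21, yield 1·6 + 3·5 = 21.
Best is 22.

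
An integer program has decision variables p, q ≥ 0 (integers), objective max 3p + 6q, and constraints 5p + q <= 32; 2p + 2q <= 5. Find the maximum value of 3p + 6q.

12

(p,q)=(0,2): 5·0+1·2=2≤32, 2·0+2·2=4≤5, objective 12.
(p,q)=(1,1): 5·1+1·1=6≤32, 2·1+2·1=4≤5, objective 9.
(p,q)=(0,1): 5·0+1·1=1≤32, 2·0+2·1=2≤5, objective 6.
No feasible integer point exceeds 12.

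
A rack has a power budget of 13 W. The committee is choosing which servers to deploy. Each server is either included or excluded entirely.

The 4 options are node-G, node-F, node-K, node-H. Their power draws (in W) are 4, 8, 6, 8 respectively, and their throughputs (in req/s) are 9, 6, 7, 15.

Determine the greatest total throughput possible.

24

This is an integer program with binary decision variables.
Allowing fractional choices, the relaxed optimum would be about 25.2, but servers are indivisible.
node-G + node-K: power draw 4 + 6 = 10 ≤ 13, throughput 9 + 7 = 16.
node-G + node-H: power draw 4 + 8 = 12 ≤ 13, throughput 9 + 15 = 24.
node-H: power draw 8 ≤ 13, throughput 15.
Best is node-G and node-H with total throughput 24.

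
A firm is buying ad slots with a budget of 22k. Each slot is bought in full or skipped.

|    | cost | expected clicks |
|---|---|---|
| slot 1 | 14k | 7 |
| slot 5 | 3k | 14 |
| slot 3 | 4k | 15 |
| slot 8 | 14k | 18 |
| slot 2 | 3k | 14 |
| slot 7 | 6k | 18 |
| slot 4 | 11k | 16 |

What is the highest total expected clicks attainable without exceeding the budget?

Treat it as a binary knapsack problem.
slot 5 + slot 3 + slot 2 + slot 4: cost 3 + 4 + 3 + 11 = 21 ≤ 22, expected clicks 14 + 15 + 14 + 16 = 59.
slot 5 + slot 3 + slot 2 + slot 7: cost 3 + 4 + 3 + 6 = 16 ≤ 22, expected clicks 14 + 15 + 14 + 18 = 61.
slot 3 + slot 7 + slot 4: cost 4 + 6 + 11 = 21 ≤ 22, expected clicks 15 + 18 + 16 = 49.
Best is slot 5, slot 3, slot 2, and slot 7 with total expected clicks 61.

61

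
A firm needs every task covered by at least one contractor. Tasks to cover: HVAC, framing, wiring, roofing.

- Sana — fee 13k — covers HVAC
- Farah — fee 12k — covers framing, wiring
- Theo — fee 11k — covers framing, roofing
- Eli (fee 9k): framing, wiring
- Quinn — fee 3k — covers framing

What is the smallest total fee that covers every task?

33

This is a weighted set-cover instance.
The greedy cost-per-new-task heuristic would pick Quinn, Eli, Theo, and Sana for 36, but a cheaper cover exists.
Choose Sana, Theo, and Eli: together they cover HVAC, framing, wiring, roofing — every task.
Total fee: 13 + 11 + 9 = 33.
No cover costs less than 33.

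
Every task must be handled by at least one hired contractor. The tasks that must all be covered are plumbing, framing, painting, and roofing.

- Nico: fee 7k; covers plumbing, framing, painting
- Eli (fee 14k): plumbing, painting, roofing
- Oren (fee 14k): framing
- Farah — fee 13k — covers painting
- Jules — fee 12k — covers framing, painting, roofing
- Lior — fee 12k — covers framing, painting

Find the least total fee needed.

19

Choose Nico and Jules: together they cover plumbing, framing, painting, roofing — every task.
Total fee: 7 + 12 = 19.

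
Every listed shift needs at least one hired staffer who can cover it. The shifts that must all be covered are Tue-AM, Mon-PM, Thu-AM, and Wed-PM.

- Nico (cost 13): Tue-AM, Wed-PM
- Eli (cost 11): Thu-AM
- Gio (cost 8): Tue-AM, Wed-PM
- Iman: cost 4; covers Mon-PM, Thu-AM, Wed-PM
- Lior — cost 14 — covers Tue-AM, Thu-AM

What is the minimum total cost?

Choose Gio and Iman: together they cover Tue-AM, Mon-PM, Thu-AM, Wed-PM — every shift.
Total cost: 8 + 4 = 12.
No cover costs less than 12.

12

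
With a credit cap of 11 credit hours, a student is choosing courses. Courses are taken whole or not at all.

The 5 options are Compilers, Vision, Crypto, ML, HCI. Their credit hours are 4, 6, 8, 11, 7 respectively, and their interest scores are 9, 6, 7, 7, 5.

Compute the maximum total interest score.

Take Compilers and Vision: credit hours 4 + 6 = 10 ≤ 11, interest score 9 + 6 = 15.
No other feasible combination does better.

15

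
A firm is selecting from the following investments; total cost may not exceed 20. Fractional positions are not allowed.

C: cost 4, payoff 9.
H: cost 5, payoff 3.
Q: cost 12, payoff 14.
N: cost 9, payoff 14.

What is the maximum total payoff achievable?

C + H + N: cost 4 + 5 + 9 = 18 ≤ 20, payoff 9 + 3 + 14 = 26.
C + N: cost 4 + 9 = 13 ≤ 20, payoff 9 + 14 = 23.
Best is C, H, and N with total payoff 26.

26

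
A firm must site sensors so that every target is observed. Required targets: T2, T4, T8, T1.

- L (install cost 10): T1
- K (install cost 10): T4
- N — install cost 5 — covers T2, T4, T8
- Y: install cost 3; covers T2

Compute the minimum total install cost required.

Choose L and N: together they cover T2, T4, T8, T1 — every target.
Total install cost: 10 + 5 = 15.
No cover costs less than 15.

15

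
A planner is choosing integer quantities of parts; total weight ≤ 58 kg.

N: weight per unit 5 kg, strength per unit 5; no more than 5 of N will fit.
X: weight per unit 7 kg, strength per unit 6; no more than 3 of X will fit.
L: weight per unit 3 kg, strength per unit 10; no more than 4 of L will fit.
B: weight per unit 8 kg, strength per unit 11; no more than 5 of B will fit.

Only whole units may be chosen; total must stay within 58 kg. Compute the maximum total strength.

100

This is a bounded integer knapsack.
Take 1×N, 4×L, and 5×B: weight 57 ≤ 58, strength 1·5 + 4·10 + 5·11 = 100.
L has the best ratio (10/3) and is taken to its limit of 4; remaining capacity is filled optimally with the others.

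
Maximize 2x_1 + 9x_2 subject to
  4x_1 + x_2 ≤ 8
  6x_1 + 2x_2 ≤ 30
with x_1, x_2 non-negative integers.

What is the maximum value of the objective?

72

(x_1,x_2)=(0,8): 4·0+1·8=8≤8, 6·0+2·8=16≤30, objective 72.
(x_1,x_2)=(0,7): 4·0+1·7=7≤8, 6·0+2·7=14≤30, objective 63.
No feasible integer point exceeds 72.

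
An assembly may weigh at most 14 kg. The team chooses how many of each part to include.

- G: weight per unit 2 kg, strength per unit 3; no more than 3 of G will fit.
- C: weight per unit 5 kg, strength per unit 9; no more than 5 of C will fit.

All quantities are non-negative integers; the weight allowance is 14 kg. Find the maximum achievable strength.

C has the best ratio (9/5); taking only C gives at most 2×9 = 18 (stopped by the weight limit).
Mixing does better — 2×G and 2×C: weight 14 ≤ 14, strength 2·3 + 2·9 = 24.

24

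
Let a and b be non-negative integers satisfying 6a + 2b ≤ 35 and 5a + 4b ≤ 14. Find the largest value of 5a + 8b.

(a,b)=(0,3): 6·0+2·3=6≤35, 5·0+4·3=12≤14, objective 24.
(a,b)=(1,2): 6·1+2·2=10≤35, 5·1+4·2=13≤14, objective 21.
(a,b)=(0,2): 6·0+2·2=4≤35, 5·0+4·2=8≤14, objective 16.
The best lattice point is (0,3), giving 24.

24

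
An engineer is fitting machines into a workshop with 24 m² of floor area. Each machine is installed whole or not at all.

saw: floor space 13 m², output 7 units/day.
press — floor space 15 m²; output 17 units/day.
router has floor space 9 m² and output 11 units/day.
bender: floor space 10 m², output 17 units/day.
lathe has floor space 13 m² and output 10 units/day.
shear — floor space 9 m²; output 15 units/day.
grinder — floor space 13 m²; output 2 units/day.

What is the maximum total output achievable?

router + bender: floor space 9 + 10 = 19 ≤ 24, output 11 + 17 = 28.
bender + shear: floor space 10 + 9 = 19 ≤ 24, output 17 + 15 = 32.
press + shear: floor space 15 + 9 = 24 ≤ 24, output 17 + 15 = 32.
The maximum output is 32; one optimal choice is bender and shear.

32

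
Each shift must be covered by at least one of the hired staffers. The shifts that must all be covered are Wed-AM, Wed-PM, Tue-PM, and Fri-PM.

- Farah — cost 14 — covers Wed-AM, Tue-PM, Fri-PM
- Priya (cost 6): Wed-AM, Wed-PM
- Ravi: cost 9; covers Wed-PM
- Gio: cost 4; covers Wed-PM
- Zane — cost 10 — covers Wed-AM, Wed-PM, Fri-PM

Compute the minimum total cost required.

This is a weighted set-cover instance.
The greedy cost-per-new-shift heuristic would pick Priya and Farah for 20, but a cheaper cover exists.
Choose Farah and Gio: together they cover Wed-AM, Wed-PM, Tue-PM, Fri-PM — every shift.
Total cost: 14 + 4 = 18.
No cover costs less than 18.

18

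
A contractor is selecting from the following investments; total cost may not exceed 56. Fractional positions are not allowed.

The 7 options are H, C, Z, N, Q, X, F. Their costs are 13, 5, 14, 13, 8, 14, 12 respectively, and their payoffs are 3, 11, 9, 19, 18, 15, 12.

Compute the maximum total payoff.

75

This is an integer program with binary decision variables.
Take C, N, Q, X, and F: cost 5 + 13 + 8 + 14 + 12 = 52 ≤ 56, payoff 11 + 19 + 18 + 15 + 12 = 75.
No other feasible combination does better.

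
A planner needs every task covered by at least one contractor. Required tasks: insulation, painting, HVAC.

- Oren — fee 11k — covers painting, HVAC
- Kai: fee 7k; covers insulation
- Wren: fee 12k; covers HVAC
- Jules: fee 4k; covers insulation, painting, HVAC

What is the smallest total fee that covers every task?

Jules alone covers insulation, painting, HVAC — every task.
Total fee: 4.
No cover costs less than 4.

4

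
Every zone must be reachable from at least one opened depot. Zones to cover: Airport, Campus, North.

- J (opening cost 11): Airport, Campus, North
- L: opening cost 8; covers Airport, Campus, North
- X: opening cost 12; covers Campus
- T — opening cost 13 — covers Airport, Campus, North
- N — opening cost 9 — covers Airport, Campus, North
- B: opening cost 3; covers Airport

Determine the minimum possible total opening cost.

8

L alone covers Airport, Campus, North — every zone.
Total opening cost: 8.
No cover costs less than 8.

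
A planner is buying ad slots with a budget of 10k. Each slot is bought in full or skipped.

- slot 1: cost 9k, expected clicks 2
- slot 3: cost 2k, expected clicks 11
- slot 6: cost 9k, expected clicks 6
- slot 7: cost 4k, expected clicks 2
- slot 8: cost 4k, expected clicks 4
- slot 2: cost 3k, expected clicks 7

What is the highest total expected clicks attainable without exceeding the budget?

Allowing fractional choices, the relaxed optimum would be about 22.7, but ad slots are indivisible.
slot 3 + slot 8 + slot 2: cost 2 + 4 + 3 = 9 ≤ 10, expected clicks 11 + 4 + 7 = 22.
slot 3 + slot 2: cost 2 + 3 = 5 ≤ 10, expected clicks 11 + 7 = 18.
slot 3 + slot 7 + slot 2: cost 2 + 4 + 3 = 9 ≤ 10, expected clicks 11 + 2 + 7 = 20.
Best is slot 3, slot 8, and slot 2 with total expected clicks 22.

22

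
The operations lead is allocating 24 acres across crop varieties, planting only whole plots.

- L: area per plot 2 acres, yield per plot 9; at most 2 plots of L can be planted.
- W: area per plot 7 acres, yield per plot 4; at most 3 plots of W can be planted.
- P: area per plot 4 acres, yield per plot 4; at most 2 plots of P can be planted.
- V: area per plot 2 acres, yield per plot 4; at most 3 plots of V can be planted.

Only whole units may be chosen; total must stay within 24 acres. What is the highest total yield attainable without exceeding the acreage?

38

Take 2×L, 2×P, and 3×V: area 18 ≤ 24, yield 2·9 + 2·4 + 3·4 = 38.
L has the best ratio (9/2) and is taken to its limit of 2; remaining capacity is filled optimally with the others.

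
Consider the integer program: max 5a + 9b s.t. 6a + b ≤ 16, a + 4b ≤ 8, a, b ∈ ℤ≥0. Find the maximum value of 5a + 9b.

The continuous relaxation peaks at (2.43, 1.39) with value 24.70; rounding to a feasible lattice point costs some objective.
(a,b)=(2,1): 6·2+1·1=13≤16, 1·2+4·1=6≤8, objective 19.
(a,b)=(1,1): 6·1+1·1=7≤16, 1·1+4·1=5≤8, objective 14.
(a,b)=(2,0): 6·2+1·0=12≤16, 1·2+4·0=2≤8, objective 10.
No feasible integer point exceeds 19.

19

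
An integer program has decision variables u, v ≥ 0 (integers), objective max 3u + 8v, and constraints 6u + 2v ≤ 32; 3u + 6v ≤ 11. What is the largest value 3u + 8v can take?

The continuous relaxation peaks at (0, 1.83) with value 14.67; rounding to a feasible lattice point costs some objective.
(u,v)=(1,1) is feasible, giving 11.
(u,v)=(0,1) is feasible, giving 8.
Maximum is 11 at (u,v)=(1,1).

11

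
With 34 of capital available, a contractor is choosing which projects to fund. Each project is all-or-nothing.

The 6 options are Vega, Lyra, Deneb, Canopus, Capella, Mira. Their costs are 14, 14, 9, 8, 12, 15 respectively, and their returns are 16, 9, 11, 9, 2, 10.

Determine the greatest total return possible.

36

Take Vega, Deneb, and Canopus: cost 14 + 9 + 8 = 31 ≤ 34, return 16 + 11 + 9 = 36.
No other feasible combination does better.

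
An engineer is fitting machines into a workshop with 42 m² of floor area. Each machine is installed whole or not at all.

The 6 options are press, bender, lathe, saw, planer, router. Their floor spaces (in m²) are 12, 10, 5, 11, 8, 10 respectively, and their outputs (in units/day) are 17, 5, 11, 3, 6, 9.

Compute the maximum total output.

press + bender + lathe + router: floor space 12 + 10 + 5 + 10 = 37 ≤ 42, output 17 + 5 + 11 + 9 = 42.
press + lathe + planer + router: floor space 12 + 5 + 8 + 10 = 35 ≤ 42, output 17 + 11 + 6 + 9 = 43.
Best is press, lathe, planer, and router with total output 43.

43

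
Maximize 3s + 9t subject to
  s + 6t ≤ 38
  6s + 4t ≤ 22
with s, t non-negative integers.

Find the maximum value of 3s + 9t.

(s,t)=(0,5): 1·0+6·5=30≤38, 6·0+4·5=20≤22, objective 45.
(s,t)=(1,4): 1·1+6·4=25≤38, 6·1+4·4=22≤22, objective 39.
Maximum is 45 at (s,t)=(0,5).

45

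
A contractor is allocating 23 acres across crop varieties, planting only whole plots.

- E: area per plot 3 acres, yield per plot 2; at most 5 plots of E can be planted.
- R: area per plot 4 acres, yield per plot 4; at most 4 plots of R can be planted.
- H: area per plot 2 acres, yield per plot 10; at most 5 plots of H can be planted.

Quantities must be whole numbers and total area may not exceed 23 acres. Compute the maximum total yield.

62

This is a bounded integer knapsack.
3×R and 5×H: area 22 ≤ 23, yield 3·4 + 5·10 = 62.
1×E, 2×R, and 5×H: area 21 ≤ 23, yield 1·2 + 2·4 + 5·10 = 60.
Best is 62.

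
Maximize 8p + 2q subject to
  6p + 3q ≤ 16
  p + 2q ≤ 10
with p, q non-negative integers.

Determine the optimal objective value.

18

Relaxing integrality, the LP optimum is 21.33 at (p,q) = (2.67, 0), which is not an integer point.
(p,q)=(2,1): 6·2+3·1=15≤16, 1·2+2·1=4≤10, objective 18.
(p,q)=(2,0): 6·2+3·0=12≤16, 1·2+2·0=2≤10, objective 16.
(p,q)=(1,2): 6·1+3·2=12≤16, 1·1+2·2=5≤10, objective 12.
Maximum is 18 at (p,q)=(2,1).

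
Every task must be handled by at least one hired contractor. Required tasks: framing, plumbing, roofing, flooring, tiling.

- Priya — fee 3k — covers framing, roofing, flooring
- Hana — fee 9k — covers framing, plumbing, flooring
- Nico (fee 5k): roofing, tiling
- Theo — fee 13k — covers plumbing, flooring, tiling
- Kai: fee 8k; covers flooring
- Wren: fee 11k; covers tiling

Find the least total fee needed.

14

Choose Hana and Nico: together they cover framing, plumbing, roofing, flooring, tiling — every task.
Total fee: 9 + 5 = 14.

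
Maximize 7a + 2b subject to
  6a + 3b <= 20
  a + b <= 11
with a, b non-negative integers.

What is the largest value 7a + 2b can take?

The continuous relaxation peaks at (3.33, 0) with value 23.33; rounding to a feasible lattice point costs some objective.
(a,b)=(3,0): 6·3+3·0=18≤20, 1·3+1·0=3≤11, objective 21.
(a,b)=(2,1): 6·2+3·1=15≤20, 1·2+1·1=3≤11, objective 16.
(a,b)=(2,0): 6·2+3·0=12≤20, 1·2+1·0=2≤11, objective 14.
No feasible integer point exceeds 21.

21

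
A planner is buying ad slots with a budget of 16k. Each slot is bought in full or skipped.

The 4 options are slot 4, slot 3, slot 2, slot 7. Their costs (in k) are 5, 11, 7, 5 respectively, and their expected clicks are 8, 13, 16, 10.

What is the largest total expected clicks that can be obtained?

26

Treat it as a binary knapsack problem.
Take slot 2 and slot 7: cost 7 + 5 = 12 ≤ 16, expected clicks 16 + 10 = 26.
No other feasible combination does better.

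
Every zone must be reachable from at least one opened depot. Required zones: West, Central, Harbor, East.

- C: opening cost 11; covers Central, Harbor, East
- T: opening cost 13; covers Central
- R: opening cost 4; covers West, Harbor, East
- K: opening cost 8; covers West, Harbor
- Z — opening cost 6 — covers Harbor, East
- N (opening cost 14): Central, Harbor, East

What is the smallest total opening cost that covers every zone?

15

This is a weighted set-cover instance.
Choose C and R: together they cover West, Central, Harbor, East — every zone.
Total opening cost: 11 + 4 = 15.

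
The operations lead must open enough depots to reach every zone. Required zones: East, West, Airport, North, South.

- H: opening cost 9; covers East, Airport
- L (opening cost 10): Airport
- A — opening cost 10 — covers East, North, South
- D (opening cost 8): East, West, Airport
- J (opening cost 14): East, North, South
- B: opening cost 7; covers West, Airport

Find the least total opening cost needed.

Choose A and B: together they cover East, West, Airport, North, South — every zone.
Total opening cost: 10 + 7 = 17.

17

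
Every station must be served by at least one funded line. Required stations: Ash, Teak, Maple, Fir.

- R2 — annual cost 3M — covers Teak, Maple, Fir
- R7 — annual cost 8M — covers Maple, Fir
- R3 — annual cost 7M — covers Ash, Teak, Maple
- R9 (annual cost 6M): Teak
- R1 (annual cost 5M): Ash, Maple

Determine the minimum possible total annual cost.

Choose R2 and R1: together they cover Ash, Teak, Maple, Fir — every station.
Total annual cost: 3 + 5 = 8.
No cover costs less than 8.

8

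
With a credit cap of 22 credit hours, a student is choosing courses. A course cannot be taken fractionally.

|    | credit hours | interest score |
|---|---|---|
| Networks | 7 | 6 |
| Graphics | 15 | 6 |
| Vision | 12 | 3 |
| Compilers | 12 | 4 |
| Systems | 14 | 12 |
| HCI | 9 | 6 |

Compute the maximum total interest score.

Allowing fractional choices, the relaxed optimum would be about 18.7, but courses are indivisible.
Systems: credit hours 14 ≤ 22, interest score 12.
Networks + Systems: credit hours 7 + 14 = 21 ≤ 22, interest score 6 + 12 = 18.
Best is Networks and Systems with total interest score 18.

18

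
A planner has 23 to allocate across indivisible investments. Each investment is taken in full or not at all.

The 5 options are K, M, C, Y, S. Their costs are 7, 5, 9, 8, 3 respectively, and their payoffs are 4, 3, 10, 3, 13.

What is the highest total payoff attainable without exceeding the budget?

27

Allowing fractional choices, the relaxed optimum would be about 29.4, but investments are indivisible.
C + Y + S: cost 9 + 8 + 3 = 20 ≤ 23, payoff 10 + 3 + 13 = 26.
M + C + S: cost 5 + 9 + 3 = 17 ≤ 23, payoff 3 + 10 + 13 = 26.
K + C + S: cost 7 + 9 + 3 = 19 ≤ 23, payoff 4 + 10 + 13 = 27.
Best is K, C, and S with total payoff 27.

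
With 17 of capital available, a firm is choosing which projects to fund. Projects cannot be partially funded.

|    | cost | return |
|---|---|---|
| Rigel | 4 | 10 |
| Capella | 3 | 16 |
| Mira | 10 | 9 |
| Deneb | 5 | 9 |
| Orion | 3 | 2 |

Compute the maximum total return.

Rigel + Capella + Mira: cost 4 + 3 + 10 = 17 ≤ 17, return 10 + 16 + 9 = 35.
Rigel + Capella + Deneb: cost 4 + 3 + 5 = 12 ≤ 17, return 10 + 16 + 9 = 35.
Rigel + Capella + Deneb + Orion: cost 4 + 3 + 5 + 3 = 15 ≤ 17, return 10 + 16 + 9 + 2 = 37.
Best is Rigel, Capella, Deneb, and Orion with total return 37.

37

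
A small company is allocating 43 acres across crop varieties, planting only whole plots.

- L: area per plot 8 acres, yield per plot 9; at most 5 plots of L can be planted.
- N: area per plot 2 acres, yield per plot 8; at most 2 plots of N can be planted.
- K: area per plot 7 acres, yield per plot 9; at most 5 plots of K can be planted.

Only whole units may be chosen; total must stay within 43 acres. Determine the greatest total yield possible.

This is a bounded integer knapsack.
1×L, 2×N, and 4×K: area 40 ≤ 43, yield 1·9 + 2·8 + 4·9 = 61.
2×N and 5×K: area 39 ≤ 43, yield 2·8 + 5·9 = 61.
Best is 61.

61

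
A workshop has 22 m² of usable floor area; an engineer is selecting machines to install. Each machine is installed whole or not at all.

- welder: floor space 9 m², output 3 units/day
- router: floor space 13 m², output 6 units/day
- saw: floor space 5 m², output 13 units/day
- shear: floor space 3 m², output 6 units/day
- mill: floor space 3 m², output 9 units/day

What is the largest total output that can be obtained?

This is a 0-1 knapsack instance.
Take welder, saw, shear, and mill: floor space 9 + 5 + 3 + 3 = 20 ≤ 22, output 3 + 13 + 6 + 9 = 31.
No other feasible combination does better.

31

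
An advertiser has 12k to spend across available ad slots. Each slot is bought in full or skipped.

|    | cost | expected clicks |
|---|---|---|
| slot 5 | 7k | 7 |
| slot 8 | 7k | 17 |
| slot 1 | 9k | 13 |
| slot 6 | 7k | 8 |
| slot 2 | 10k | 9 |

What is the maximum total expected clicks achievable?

17

Treat it as a binary knapsack problem.
Take slot 8: cost 7 ≤ 12, expected clicks 17.
No other feasible combination does better.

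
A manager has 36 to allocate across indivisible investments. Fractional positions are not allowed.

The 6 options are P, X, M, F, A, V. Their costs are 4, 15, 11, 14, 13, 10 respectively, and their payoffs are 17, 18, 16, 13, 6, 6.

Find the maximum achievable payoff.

Take P, X, and M: cost 4 + 15 + 11 = 30 ≤ 36, payoff 17 + 18 + 16 = 51.
No other feasible combination does better.

51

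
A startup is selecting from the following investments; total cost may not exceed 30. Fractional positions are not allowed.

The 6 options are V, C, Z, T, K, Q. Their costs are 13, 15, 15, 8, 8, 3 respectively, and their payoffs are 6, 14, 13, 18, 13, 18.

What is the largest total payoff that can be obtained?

This is a 0-1 knapsack instance.
Allowing fractional choices, the relaxed optimum would be about 59.3, but investments are indivisible.
Z + T + Q: cost 15 + 8 + 3 = 26 ≤ 30, payoff 13 + 18 + 18 = 49.
T + K + Q: cost 8 + 8 + 3 = 19 ≤ 30, payoff 18 + 13 + 18 = 49.
C + T + Q: cost 15 + 8 + 3 = 26 ≤ 30, payoff 14 + 18 + 18 = 50.
Best is C, T, and Q with total payoff 50.

50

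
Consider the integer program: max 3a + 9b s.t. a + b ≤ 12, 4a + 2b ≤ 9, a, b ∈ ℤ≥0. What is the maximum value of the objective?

36

(a,b)=(0,4) is feasible, giving 36.
(a,b)=(0,3) is feasible, giving 27.
Maximum is 36 at (a,b)=(0,4).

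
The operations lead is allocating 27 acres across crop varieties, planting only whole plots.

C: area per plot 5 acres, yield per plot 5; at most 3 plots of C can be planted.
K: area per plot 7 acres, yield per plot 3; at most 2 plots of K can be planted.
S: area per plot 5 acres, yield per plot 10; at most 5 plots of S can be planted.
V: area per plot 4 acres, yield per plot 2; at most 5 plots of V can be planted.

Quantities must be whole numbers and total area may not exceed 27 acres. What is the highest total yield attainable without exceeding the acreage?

50

This is a bounded integer knapsack.
S has the best ratio (10/5); taking only S gives at most 5×10 = 50 (stopped by the area limit).
Optimal: 5×S: area 25 ≤ 27, yield 5·10 = 50.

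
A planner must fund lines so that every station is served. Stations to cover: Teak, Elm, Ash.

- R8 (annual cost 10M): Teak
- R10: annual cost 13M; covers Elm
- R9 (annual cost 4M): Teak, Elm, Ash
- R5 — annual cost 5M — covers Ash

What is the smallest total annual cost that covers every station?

4

R9 alone covers Teak, Elm, Ash — every station.
Total annual cost: 4.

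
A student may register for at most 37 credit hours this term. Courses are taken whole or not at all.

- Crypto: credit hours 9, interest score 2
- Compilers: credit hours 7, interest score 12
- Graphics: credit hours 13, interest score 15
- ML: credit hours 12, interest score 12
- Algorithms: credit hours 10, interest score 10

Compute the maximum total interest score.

Allowing fractional choices, the relaxed optimum would be about 44.0, but courses are indivisible.
Compilers + Graphics + ML: credit hours 7 + 13 + 12 = 32 ≤ 37, interest score 12 + 15 + 12 = 39.
Compilers + Graphics + Algorithms: credit hours 7 + 13 + 10 = 30 ≤ 37, interest score 12 + 15 + 10 = 37.
Best is Compilers, Graphics, and ML with total interest score 39.

39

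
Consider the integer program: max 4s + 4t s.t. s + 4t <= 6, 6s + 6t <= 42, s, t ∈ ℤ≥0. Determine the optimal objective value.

(s,t)=(6,0) is feasible, giving 24.
(s,t)=(5,0) is feasible, giving 20.
Maximum is 24 at (s,t)=(6,0).

24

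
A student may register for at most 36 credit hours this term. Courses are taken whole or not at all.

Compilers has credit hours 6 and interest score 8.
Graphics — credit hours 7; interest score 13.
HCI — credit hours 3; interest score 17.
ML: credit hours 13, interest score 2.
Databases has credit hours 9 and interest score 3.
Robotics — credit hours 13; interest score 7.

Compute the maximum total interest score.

45

Take Compilers, Graphics, HCI, and Robotics: credit hours 6 + 7 + 3 + 13 = 29 ≤ 36, interest score 8 + 13 + 17 + 7 = 45.
No other feasible combination does better.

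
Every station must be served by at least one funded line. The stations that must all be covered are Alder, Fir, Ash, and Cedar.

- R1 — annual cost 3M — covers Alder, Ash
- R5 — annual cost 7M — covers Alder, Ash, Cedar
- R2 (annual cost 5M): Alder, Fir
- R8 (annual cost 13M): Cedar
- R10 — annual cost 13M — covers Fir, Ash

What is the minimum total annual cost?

12

This is an integer covering problem.
The greedy cost-per-new-station heuristic would pick R1, R2, and R5 for 15, but a cheaper cover exists.
Choose R5 and R2: together they cover Alder, Fir, Ash, Cedar — every station.
Total annual cost: 7 + 5 = 12.
No cover costs less than 12.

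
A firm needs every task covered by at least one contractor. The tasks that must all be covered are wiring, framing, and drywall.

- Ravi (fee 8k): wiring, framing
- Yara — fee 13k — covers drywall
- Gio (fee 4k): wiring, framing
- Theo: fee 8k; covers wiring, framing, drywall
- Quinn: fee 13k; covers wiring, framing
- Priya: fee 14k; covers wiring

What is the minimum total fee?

8

This is an integer covering problem.
Theo alone covers wiring, framing, drywall — every task.
Total fee: 8.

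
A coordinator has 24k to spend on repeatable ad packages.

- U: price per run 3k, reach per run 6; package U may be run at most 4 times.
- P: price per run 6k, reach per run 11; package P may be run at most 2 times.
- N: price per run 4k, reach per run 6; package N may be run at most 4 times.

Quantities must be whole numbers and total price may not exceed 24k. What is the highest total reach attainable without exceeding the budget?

U has the best ratio (6/3); taking only U gives at most 4×6 = 24 (stopped by the supply cap of 4).
Mixing does better — 4×U and 2×P: price 24 ≤ 24, reach 4·6 + 2·11 = 46.

46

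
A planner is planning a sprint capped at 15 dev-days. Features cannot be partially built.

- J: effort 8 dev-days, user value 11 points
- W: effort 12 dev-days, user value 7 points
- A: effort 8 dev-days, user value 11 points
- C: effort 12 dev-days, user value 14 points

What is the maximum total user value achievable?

14

This is an integer program with binary decision variables.
Allowing fractional choices, the relaxed optimum would be about 20.6, but features are indivisible.
J: effort 8 ≤ 15, user value 11.
C: effort 12 ≤ 15, user value 14.
A: effort 8 ≤ 15, user value 11.
Best is C with total user value 14.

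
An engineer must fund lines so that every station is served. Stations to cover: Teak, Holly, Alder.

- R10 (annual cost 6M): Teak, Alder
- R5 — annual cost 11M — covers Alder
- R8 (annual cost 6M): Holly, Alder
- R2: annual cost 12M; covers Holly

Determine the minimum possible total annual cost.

12

Choose R10 and R8: together they cover Teak, Holly, Alder — every station.
Total annual cost: 6 + 6 = 12.
No cover costs less than 12.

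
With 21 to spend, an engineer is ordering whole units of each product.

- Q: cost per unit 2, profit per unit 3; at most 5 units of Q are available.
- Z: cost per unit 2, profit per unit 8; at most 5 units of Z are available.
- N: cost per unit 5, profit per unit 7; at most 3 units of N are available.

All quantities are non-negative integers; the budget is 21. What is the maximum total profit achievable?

3×Q, 5×Z, and 1×N: cost 21 ≤ 21, profit 3·3 + 5·8 + 1·7 = 56.
5×Q and 5×Z: cost 20 ≤ 21, profit 5·3 + 5·8 = 55.
Best is 56.

56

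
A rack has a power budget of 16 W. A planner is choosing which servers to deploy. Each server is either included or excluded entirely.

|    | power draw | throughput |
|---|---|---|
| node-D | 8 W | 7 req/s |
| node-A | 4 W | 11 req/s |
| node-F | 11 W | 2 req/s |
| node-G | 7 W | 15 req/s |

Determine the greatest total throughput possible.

Treat it as a binary knapsack problem.
node-D + node-G: power draw 8 + 7 = 15 ≤ 16, throughput 7 + 15 = 22.
node-A + node-G: power draw 4 + 7 = 11 ≤ 16, throughput 11 + 15 = 26.
Best is node-A and node-G with total throughput 26.

26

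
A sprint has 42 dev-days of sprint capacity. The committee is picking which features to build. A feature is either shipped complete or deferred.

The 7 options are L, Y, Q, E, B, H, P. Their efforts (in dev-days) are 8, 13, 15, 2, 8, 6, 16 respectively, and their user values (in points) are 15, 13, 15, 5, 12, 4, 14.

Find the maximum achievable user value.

51

Allowing fractional choices, the relaxed optimum would be about 56.0, but features are indivisible.
L + E + B + H + P: effort 8 + 2 + 8 + 6 + 16 = 40 ≤ 42, user value 15 + 5 + 12 + 4 + 14 = 50.
L + Q + E + B + H: effort 8 + 15 + 2 + 8 + 6 = 39 ≤ 42, user value 15 + 15 + 5 + 12 + 4 = 51.
L + Y + E + B + H: effort 8 + 13 + 2 + 8 + 6 = 37 ≤ 42, user value 15 + 13 + 5 + 12 + 4 = 49.
Best is L, Q, E, B, and H with total user value 51.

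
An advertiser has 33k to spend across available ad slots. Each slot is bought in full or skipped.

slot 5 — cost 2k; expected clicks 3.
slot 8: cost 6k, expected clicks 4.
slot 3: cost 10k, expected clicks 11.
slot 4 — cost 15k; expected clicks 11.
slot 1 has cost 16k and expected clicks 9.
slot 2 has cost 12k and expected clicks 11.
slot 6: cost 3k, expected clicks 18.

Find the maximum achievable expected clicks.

47

slot 5 + slot 8 + slot 3 + slot 2 + slot 6: cost 2 + 6 + 10 + 12 + 3 = 33 ≤ 33, expected clicks 3 + 4 + 11 + 11 + 18 = 47.
slot 8 + slot 3 + slot 2 + slot 6: cost 6 + 10 + 12 + 3 = 31 ≤ 33, expected clicks 4 + 11 + 11 + 18 = 44.
Best is slot 5, slot 8, slot 3, slot 2, and slot 6 with total expected clicks 47.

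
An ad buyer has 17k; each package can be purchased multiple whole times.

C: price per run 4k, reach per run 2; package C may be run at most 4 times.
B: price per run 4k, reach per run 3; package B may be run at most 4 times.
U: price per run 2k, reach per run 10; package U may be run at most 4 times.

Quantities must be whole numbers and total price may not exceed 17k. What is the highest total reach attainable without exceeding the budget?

46

Take 2×B and 4×U: price 16 ≤ 17, reach 2·3 + 4·10 = 46.
U has the best ratio (10/2) and is taken to its limit of 4; remaining capacity is filled optimally with the others.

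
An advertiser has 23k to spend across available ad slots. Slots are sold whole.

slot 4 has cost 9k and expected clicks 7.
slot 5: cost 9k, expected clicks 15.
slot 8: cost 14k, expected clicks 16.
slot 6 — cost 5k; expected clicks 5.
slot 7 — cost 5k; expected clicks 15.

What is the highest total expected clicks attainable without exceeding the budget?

37

Treat it as a binary knapsack problem.
Allowing fractional choices, the relaxed optimum would be about 40.3, but ad slots are indivisible.
slot 8 + slot 7: cost 14 + 5 = 19 ≤ 23, expected clicks 16 + 15 = 31.
slot 5 + slot 6 + slot 7: cost 9 + 5 + 5 = 19 ≤ 23, expected clicks 15 + 5 + 15 = 35.
slot 4 + slot 5 + slot 7: cost 9 + 9 + 5 = 23 ≤ 23, expected clicks 7 + 15 + 15 = 37.
Best is slot 4, slot 5, and slot 7 with total expected clicks 37.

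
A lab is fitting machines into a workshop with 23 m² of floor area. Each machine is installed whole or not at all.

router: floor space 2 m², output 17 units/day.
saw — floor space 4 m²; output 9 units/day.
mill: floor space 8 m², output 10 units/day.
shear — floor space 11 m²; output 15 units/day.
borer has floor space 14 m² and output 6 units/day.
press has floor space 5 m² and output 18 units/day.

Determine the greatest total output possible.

This is an integer program with binary decision variables.
Allowing fractional choices, the relaxed optimum would be about 60.2, but machines are indivisible.
router + saw + mill + press: floor space 2 + 4 + 8 + 5 = 19 ≤ 23, output 17 + 9 + 10 + 18 = 54.
router + saw + shear + press: floor space 2 + 4 + 11 + 5 = 22 ≤ 23, output 17 + 9 + 15 + 18 = 59.
Best is router, saw, shear, and press with total output 59.

59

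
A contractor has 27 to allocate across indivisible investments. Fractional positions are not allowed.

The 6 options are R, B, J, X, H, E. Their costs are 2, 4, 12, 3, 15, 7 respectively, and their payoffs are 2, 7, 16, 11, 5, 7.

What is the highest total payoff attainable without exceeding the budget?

41

R + J + X + E: cost 2 + 12 + 3 + 7 = 24 ≤ 27, payoff 2 + 16 + 11 + 7 = 36.
R + B + J + X: cost 2 + 4 + 12 + 3 = 21 ≤ 27, payoff 2 + 7 + 16 + 11 = 36.
B + J + X + E: cost 4 + 12 + 3 + 7 = 26 ≤ 27, payoff 7 + 16 + 11 + 7 = 41.
Best is B, J, X, and E with total payoff 41.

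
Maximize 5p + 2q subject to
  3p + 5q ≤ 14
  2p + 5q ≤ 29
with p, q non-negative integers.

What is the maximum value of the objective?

20

Relaxing integrality, the LP optimum is 23.33 at (p,q) = (4.67, 0), which is not an integer point.
(p,q)=(4,0): 3·4+5·0=12≤14, 2·4+5·0=8≤29, objective 20.
(p,q)=(3,1): 3·3+5·1=14≤14, 2·3+5·1=11≤29, objective 17.
(p,q)=(3,0): 3·3+5·0=9≤14, 2·3+5·0=6≤29, objective 15.
No feasible integer point exceeds 20.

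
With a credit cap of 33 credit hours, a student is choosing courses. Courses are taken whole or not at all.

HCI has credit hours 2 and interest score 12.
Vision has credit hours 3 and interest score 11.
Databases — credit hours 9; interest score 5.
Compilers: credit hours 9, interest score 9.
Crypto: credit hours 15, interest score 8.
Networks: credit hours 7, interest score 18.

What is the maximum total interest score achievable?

55

Treat it as a binary knapsack problem.
Take HCI, Vision, Databases, Compilers, and Networks: credit hours 2 + 3 + 9 + 9 + 7 = 30 ≤ 33, interest score 12 + 11 + 5 + 9 + 18 = 55.
No other feasible combination does better.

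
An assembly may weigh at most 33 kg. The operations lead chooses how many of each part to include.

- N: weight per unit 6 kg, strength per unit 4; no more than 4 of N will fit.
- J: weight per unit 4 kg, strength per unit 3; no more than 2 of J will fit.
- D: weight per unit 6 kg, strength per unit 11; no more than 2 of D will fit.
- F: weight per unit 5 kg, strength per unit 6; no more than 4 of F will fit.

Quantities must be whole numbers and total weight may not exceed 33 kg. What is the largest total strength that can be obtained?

D has the best ratio (11/6); taking only D gives at most 2×11 = 22 (stopped by the supply cap of 2).
Mixing does better — 2×D and 4×F: weight 32 ≤ 33, strength 2·11 + 4·6 = 46.

46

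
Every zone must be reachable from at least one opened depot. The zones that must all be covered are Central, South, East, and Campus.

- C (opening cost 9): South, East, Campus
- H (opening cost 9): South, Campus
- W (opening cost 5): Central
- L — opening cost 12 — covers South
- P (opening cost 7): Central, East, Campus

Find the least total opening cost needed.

14

The greedy cost-per-new-zone heuristic would pick P and C for 16, but a cheaper cover exists.
Choose C and W: together they cover Central, South, East, Campus — every zone.
Total opening cost: 9 + 5 = 14.
No cover costs less than 14.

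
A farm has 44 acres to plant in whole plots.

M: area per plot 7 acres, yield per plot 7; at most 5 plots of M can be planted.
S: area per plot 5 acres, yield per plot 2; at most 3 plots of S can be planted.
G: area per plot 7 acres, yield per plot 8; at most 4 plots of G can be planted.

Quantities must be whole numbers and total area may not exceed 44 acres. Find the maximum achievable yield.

46

2×M and 4×G: area 42 ≤ 44, yield 2·7 + 4·8 = 46.
3×M and 3×G: area 42 ≤ 44, yield 3·7 + 3·8 = 45.
Best is 46.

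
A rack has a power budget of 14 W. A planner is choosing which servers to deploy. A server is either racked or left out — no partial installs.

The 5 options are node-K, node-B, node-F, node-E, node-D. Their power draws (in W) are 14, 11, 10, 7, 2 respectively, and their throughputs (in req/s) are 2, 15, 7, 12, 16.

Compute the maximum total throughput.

31

node-E + node-D: power draw 7 + 2 = 9 ≤ 14, throughput 12 + 16 = 28.
node-F + node-D: power draw 10 + 2 = 12 ≤ 14, throughput 7 + 16 = 23.
node-B + node-D: power draw 11 + 2 = 13 ≤ 14, throughput 15 + 16 = 31.
Best is node-B and node-D with total throughput 31.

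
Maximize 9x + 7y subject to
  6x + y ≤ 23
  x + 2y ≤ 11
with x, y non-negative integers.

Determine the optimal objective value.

Relaxing integrality, the LP optimum is 56.00 at (x,y) = (3.18, 3.91), which is not an integer point.
(x,y)=(3,4): 6·3+1·4=22≤23, 1·3+2·4=11≤11, objective 55.
(x,y)=(3,3): 6·3+1·3=21≤23, 1·3+2·3=9≤11, objective 48.
(x,y)=(2,4): 6·2+1·4=16≤23, 1·2+2·4=10≤11, objective 46.
(x,y)=(3,2): 6·3+1·2=20≤23, 1·3+2·2=7≤11, objective 41.
Maximum is 55 at (x,y)=(3,4).

55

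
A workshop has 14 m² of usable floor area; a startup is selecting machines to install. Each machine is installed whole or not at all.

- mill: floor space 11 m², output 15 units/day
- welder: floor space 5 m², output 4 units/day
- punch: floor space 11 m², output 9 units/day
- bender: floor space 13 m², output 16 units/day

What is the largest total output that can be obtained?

16

Allowing fractional choices, the relaxed optimum would be about 18.7, but machines are indivisible.
mill: floor space 11 ≤ 14, output 15.
bender: floor space 13 ≤ 14, output 16.
punch: floor space 11 ≤ 14, output 9.
Best is bender with total output 16.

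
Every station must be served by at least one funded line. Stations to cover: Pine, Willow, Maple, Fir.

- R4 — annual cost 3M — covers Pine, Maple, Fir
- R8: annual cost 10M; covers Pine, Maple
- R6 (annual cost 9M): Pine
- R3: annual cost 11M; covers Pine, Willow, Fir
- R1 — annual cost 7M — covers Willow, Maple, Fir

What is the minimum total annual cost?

Choose R4 and R1: together they cover Pine, Willow, Maple, Fir — every station.
Total annual cost: 3 + 7 = 10.
No cover costs less than 10.

10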